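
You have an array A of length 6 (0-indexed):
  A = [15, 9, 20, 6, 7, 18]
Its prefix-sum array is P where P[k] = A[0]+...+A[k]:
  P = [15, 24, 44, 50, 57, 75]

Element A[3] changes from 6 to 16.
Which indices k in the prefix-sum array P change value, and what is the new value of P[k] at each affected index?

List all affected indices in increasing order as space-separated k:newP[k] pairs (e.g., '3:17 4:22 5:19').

P[k] = A[0] + ... + A[k]
P[k] includes A[3] iff k >= 3
Affected indices: 3, 4, ..., 5; delta = 10
  P[3]: 50 + 10 = 60
  P[4]: 57 + 10 = 67
  P[5]: 75 + 10 = 85

Answer: 3:60 4:67 5:85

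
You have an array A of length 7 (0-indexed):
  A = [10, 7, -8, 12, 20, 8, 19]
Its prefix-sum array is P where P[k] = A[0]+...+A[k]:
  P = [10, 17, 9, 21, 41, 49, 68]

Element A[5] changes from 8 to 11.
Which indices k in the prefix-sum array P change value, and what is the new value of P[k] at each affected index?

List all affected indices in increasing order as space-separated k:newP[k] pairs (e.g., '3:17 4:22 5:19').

P[k] = A[0] + ... + A[k]
P[k] includes A[5] iff k >= 5
Affected indices: 5, 6, ..., 6; delta = 3
  P[5]: 49 + 3 = 52
  P[6]: 68 + 3 = 71

Answer: 5:52 6:71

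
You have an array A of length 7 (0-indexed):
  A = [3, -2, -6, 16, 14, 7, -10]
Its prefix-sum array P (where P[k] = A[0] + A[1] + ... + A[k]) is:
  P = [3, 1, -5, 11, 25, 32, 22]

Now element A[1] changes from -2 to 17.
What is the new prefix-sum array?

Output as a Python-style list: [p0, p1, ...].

Change: A[1] -2 -> 17, delta = 19
P[k] for k < 1: unchanged (A[1] not included)
P[k] for k >= 1: shift by delta = 19
  P[0] = 3 + 0 = 3
  P[1] = 1 + 19 = 20
  P[2] = -5 + 19 = 14
  P[3] = 11 + 19 = 30
  P[4] = 25 + 19 = 44
  P[5] = 32 + 19 = 51
  P[6] = 22 + 19 = 41

Answer: [3, 20, 14, 30, 44, 51, 41]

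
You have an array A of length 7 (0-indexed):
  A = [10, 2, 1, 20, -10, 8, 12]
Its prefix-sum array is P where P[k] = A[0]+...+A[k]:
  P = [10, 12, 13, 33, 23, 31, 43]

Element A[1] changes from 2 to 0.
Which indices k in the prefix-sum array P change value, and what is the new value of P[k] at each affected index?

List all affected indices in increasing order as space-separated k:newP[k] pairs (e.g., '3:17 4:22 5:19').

Answer: 1:10 2:11 3:31 4:21 5:29 6:41

Derivation:
P[k] = A[0] + ... + A[k]
P[k] includes A[1] iff k >= 1
Affected indices: 1, 2, ..., 6; delta = -2
  P[1]: 12 + -2 = 10
  P[2]: 13 + -2 = 11
  P[3]: 33 + -2 = 31
  P[4]: 23 + -2 = 21
  P[5]: 31 + -2 = 29
  P[6]: 43 + -2 = 41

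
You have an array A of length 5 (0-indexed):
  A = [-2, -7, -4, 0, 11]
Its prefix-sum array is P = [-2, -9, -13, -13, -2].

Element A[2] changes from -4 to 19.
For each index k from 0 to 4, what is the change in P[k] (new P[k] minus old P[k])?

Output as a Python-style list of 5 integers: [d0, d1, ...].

Element change: A[2] -4 -> 19, delta = 23
For k < 2: P[k] unchanged, delta_P[k] = 0
For k >= 2: P[k] shifts by exactly 23
Delta array: [0, 0, 23, 23, 23]

Answer: [0, 0, 23, 23, 23]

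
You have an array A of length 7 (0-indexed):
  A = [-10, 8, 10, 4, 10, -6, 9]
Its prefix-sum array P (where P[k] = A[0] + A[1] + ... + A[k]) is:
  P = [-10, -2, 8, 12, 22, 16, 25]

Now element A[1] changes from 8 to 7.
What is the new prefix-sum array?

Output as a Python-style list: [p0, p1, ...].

Answer: [-10, -3, 7, 11, 21, 15, 24]

Derivation:
Change: A[1] 8 -> 7, delta = -1
P[k] for k < 1: unchanged (A[1] not included)
P[k] for k >= 1: shift by delta = -1
  P[0] = -10 + 0 = -10
  P[1] = -2 + -1 = -3
  P[2] = 8 + -1 = 7
  P[3] = 12 + -1 = 11
  P[4] = 22 + -1 = 21
  P[5] = 16 + -1 = 15
  P[6] = 25 + -1 = 24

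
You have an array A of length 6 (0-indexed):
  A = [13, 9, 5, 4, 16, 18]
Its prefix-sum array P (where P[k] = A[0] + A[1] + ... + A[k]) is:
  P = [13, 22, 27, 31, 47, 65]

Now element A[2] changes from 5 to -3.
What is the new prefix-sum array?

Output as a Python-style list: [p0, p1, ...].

Change: A[2] 5 -> -3, delta = -8
P[k] for k < 2: unchanged (A[2] not included)
P[k] for k >= 2: shift by delta = -8
  P[0] = 13 + 0 = 13
  P[1] = 22 + 0 = 22
  P[2] = 27 + -8 = 19
  P[3] = 31 + -8 = 23
  P[4] = 47 + -8 = 39
  P[5] = 65 + -8 = 57

Answer: [13, 22, 19, 23, 39, 57]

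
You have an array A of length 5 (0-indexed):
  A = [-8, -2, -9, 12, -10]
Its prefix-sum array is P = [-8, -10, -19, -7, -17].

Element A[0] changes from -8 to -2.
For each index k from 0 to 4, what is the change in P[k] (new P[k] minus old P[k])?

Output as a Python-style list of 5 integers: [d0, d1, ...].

Element change: A[0] -8 -> -2, delta = 6
For k < 0: P[k] unchanged, delta_P[k] = 0
For k >= 0: P[k] shifts by exactly 6
Delta array: [6, 6, 6, 6, 6]

Answer: [6, 6, 6, 6, 6]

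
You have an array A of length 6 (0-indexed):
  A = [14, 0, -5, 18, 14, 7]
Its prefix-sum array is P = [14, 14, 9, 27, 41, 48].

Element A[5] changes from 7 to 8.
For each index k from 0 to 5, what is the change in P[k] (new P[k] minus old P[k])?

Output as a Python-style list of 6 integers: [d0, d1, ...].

Answer: [0, 0, 0, 0, 0, 1]

Derivation:
Element change: A[5] 7 -> 8, delta = 1
For k < 5: P[k] unchanged, delta_P[k] = 0
For k >= 5: P[k] shifts by exactly 1
Delta array: [0, 0, 0, 0, 0, 1]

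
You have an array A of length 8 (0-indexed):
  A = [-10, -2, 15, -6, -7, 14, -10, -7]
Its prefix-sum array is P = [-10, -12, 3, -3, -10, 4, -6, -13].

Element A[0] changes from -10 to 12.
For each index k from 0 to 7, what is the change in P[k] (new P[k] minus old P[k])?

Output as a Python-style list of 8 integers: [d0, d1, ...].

Answer: [22, 22, 22, 22, 22, 22, 22, 22]

Derivation:
Element change: A[0] -10 -> 12, delta = 22
For k < 0: P[k] unchanged, delta_P[k] = 0
For k >= 0: P[k] shifts by exactly 22
Delta array: [22, 22, 22, 22, 22, 22, 22, 22]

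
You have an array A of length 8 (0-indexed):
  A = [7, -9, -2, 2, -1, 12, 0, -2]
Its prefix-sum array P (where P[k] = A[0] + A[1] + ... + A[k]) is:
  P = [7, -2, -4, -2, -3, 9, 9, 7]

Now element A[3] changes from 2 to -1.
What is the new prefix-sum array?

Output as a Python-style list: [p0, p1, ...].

Answer: [7, -2, -4, -5, -6, 6, 6, 4]

Derivation:
Change: A[3] 2 -> -1, delta = -3
P[k] for k < 3: unchanged (A[3] not included)
P[k] for k >= 3: shift by delta = -3
  P[0] = 7 + 0 = 7
  P[1] = -2 + 0 = -2
  P[2] = -4 + 0 = -4
  P[3] = -2 + -3 = -5
  P[4] = -3 + -3 = -6
  P[5] = 9 + -3 = 6
  P[6] = 9 + -3 = 6
  P[7] = 7 + -3 = 4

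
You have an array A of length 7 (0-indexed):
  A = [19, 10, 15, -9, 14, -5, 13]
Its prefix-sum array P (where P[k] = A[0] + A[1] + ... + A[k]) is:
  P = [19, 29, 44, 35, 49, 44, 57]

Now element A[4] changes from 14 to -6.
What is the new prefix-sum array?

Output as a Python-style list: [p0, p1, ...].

Answer: [19, 29, 44, 35, 29, 24, 37]

Derivation:
Change: A[4] 14 -> -6, delta = -20
P[k] for k < 4: unchanged (A[4] not included)
P[k] for k >= 4: shift by delta = -20
  P[0] = 19 + 0 = 19
  P[1] = 29 + 0 = 29
  P[2] = 44 + 0 = 44
  P[3] = 35 + 0 = 35
  P[4] = 49 + -20 = 29
  P[5] = 44 + -20 = 24
  P[6] = 57 + -20 = 37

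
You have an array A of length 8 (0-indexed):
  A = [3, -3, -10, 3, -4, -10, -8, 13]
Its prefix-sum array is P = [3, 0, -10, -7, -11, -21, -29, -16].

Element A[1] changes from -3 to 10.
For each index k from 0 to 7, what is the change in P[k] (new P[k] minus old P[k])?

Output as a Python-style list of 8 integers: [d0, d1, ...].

Answer: [0, 13, 13, 13, 13, 13, 13, 13]

Derivation:
Element change: A[1] -3 -> 10, delta = 13
For k < 1: P[k] unchanged, delta_P[k] = 0
For k >= 1: P[k] shifts by exactly 13
Delta array: [0, 13, 13, 13, 13, 13, 13, 13]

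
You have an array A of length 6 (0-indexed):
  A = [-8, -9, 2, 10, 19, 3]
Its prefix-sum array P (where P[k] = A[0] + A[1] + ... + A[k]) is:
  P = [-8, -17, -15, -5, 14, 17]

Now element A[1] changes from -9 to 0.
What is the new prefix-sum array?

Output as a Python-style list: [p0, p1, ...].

Change: A[1] -9 -> 0, delta = 9
P[k] for k < 1: unchanged (A[1] not included)
P[k] for k >= 1: shift by delta = 9
  P[0] = -8 + 0 = -8
  P[1] = -17 + 9 = -8
  P[2] = -15 + 9 = -6
  P[3] = -5 + 9 = 4
  P[4] = 14 + 9 = 23
  P[5] = 17 + 9 = 26

Answer: [-8, -8, -6, 4, 23, 26]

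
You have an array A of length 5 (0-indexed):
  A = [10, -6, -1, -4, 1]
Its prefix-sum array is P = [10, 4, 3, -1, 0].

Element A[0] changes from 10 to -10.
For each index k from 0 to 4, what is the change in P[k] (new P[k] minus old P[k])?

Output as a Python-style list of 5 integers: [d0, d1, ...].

Answer: [-20, -20, -20, -20, -20]

Derivation:
Element change: A[0] 10 -> -10, delta = -20
For k < 0: P[k] unchanged, delta_P[k] = 0
For k >= 0: P[k] shifts by exactly -20
Delta array: [-20, -20, -20, -20, -20]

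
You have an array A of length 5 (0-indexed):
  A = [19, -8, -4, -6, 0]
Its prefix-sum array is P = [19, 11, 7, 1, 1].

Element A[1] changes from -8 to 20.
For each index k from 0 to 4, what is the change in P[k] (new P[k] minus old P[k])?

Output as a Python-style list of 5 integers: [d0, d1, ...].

Element change: A[1] -8 -> 20, delta = 28
For k < 1: P[k] unchanged, delta_P[k] = 0
For k >= 1: P[k] shifts by exactly 28
Delta array: [0, 28, 28, 28, 28]

Answer: [0, 28, 28, 28, 28]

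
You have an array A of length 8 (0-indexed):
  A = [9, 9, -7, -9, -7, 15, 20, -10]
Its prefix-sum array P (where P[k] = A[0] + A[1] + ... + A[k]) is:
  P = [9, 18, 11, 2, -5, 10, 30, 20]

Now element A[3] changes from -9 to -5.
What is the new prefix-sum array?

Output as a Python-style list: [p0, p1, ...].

Answer: [9, 18, 11, 6, -1, 14, 34, 24]

Derivation:
Change: A[3] -9 -> -5, delta = 4
P[k] for k < 3: unchanged (A[3] not included)
P[k] for k >= 3: shift by delta = 4
  P[0] = 9 + 0 = 9
  P[1] = 18 + 0 = 18
  P[2] = 11 + 0 = 11
  P[3] = 2 + 4 = 6
  P[4] = -5 + 4 = -1
  P[5] = 10 + 4 = 14
  P[6] = 30 + 4 = 34
  P[7] = 20 + 4 = 24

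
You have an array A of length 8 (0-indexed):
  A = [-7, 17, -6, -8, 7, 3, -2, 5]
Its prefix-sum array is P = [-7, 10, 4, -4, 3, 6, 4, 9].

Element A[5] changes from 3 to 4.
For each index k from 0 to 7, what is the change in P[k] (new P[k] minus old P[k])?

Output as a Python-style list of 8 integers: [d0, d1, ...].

Element change: A[5] 3 -> 4, delta = 1
For k < 5: P[k] unchanged, delta_P[k] = 0
For k >= 5: P[k] shifts by exactly 1
Delta array: [0, 0, 0, 0, 0, 1, 1, 1]

Answer: [0, 0, 0, 0, 0, 1, 1, 1]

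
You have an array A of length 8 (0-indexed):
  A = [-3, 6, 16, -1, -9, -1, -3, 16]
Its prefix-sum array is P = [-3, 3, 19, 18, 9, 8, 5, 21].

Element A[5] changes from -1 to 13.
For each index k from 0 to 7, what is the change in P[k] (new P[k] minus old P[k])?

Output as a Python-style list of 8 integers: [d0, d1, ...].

Element change: A[5] -1 -> 13, delta = 14
For k < 5: P[k] unchanged, delta_P[k] = 0
For k >= 5: P[k] shifts by exactly 14
Delta array: [0, 0, 0, 0, 0, 14, 14, 14]

Answer: [0, 0, 0, 0, 0, 14, 14, 14]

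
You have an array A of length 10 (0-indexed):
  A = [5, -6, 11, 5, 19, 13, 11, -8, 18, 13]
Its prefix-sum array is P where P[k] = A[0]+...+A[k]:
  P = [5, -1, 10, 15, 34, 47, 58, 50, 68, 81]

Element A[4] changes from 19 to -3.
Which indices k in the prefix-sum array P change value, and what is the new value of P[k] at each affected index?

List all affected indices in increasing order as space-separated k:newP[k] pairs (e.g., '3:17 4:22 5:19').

P[k] = A[0] + ... + A[k]
P[k] includes A[4] iff k >= 4
Affected indices: 4, 5, ..., 9; delta = -22
  P[4]: 34 + -22 = 12
  P[5]: 47 + -22 = 25
  P[6]: 58 + -22 = 36
  P[7]: 50 + -22 = 28
  P[8]: 68 + -22 = 46
  P[9]: 81 + -22 = 59

Answer: 4:12 5:25 6:36 7:28 8:46 9:59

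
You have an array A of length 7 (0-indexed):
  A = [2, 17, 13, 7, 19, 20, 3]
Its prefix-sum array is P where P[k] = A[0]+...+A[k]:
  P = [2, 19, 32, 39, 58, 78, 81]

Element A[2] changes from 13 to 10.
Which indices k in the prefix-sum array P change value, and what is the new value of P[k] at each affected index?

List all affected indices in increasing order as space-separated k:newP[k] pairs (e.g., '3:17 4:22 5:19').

P[k] = A[0] + ... + A[k]
P[k] includes A[2] iff k >= 2
Affected indices: 2, 3, ..., 6; delta = -3
  P[2]: 32 + -3 = 29
  P[3]: 39 + -3 = 36
  P[4]: 58 + -3 = 55
  P[5]: 78 + -3 = 75
  P[6]: 81 + -3 = 78

Answer: 2:29 3:36 4:55 5:75 6:78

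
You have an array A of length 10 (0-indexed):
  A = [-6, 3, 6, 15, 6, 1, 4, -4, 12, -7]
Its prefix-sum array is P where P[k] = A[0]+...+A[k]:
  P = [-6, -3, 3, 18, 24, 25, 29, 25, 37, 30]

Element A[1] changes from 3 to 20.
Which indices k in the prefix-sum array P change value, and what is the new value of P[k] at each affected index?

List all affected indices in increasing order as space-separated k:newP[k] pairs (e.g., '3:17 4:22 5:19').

Answer: 1:14 2:20 3:35 4:41 5:42 6:46 7:42 8:54 9:47

Derivation:
P[k] = A[0] + ... + A[k]
P[k] includes A[1] iff k >= 1
Affected indices: 1, 2, ..., 9; delta = 17
  P[1]: -3 + 17 = 14
  P[2]: 3 + 17 = 20
  P[3]: 18 + 17 = 35
  P[4]: 24 + 17 = 41
  P[5]: 25 + 17 = 42
  P[6]: 29 + 17 = 46
  P[7]: 25 + 17 = 42
  P[8]: 37 + 17 = 54
  P[9]: 30 + 17 = 47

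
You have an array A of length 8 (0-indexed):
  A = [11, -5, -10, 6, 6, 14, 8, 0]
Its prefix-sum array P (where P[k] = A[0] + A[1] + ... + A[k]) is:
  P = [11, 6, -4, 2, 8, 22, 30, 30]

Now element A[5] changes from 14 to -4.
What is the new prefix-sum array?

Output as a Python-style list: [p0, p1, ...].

Answer: [11, 6, -4, 2, 8, 4, 12, 12]

Derivation:
Change: A[5] 14 -> -4, delta = -18
P[k] for k < 5: unchanged (A[5] not included)
P[k] for k >= 5: shift by delta = -18
  P[0] = 11 + 0 = 11
  P[1] = 6 + 0 = 6
  P[2] = -4 + 0 = -4
  P[3] = 2 + 0 = 2
  P[4] = 8 + 0 = 8
  P[5] = 22 + -18 = 4
  P[6] = 30 + -18 = 12
  P[7] = 30 + -18 = 12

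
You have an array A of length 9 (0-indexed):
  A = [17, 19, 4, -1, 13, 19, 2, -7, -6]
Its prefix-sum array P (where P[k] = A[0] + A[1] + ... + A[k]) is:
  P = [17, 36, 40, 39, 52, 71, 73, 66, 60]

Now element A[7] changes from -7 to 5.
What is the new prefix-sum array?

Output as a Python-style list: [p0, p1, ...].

Answer: [17, 36, 40, 39, 52, 71, 73, 78, 72]

Derivation:
Change: A[7] -7 -> 5, delta = 12
P[k] for k < 7: unchanged (A[7] not included)
P[k] for k >= 7: shift by delta = 12
  P[0] = 17 + 0 = 17
  P[1] = 36 + 0 = 36
  P[2] = 40 + 0 = 40
  P[3] = 39 + 0 = 39
  P[4] = 52 + 0 = 52
  P[5] = 71 + 0 = 71
  P[6] = 73 + 0 = 73
  P[7] = 66 + 12 = 78
  P[8] = 60 + 12 = 72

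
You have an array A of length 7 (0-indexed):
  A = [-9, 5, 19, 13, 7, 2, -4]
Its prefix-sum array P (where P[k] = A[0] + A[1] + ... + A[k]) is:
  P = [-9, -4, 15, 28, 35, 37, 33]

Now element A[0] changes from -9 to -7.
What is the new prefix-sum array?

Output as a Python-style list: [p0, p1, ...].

Answer: [-7, -2, 17, 30, 37, 39, 35]

Derivation:
Change: A[0] -9 -> -7, delta = 2
P[k] for k < 0: unchanged (A[0] not included)
P[k] for k >= 0: shift by delta = 2
  P[0] = -9 + 2 = -7
  P[1] = -4 + 2 = -2
  P[2] = 15 + 2 = 17
  P[3] = 28 + 2 = 30
  P[4] = 35 + 2 = 37
  P[5] = 37 + 2 = 39
  P[6] = 33 + 2 = 35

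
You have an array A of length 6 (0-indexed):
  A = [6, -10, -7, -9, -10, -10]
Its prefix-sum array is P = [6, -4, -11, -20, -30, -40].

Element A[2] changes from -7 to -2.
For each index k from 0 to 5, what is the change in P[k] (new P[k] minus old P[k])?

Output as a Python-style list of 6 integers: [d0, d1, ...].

Element change: A[2] -7 -> -2, delta = 5
For k < 2: P[k] unchanged, delta_P[k] = 0
For k >= 2: P[k] shifts by exactly 5
Delta array: [0, 0, 5, 5, 5, 5]

Answer: [0, 0, 5, 5, 5, 5]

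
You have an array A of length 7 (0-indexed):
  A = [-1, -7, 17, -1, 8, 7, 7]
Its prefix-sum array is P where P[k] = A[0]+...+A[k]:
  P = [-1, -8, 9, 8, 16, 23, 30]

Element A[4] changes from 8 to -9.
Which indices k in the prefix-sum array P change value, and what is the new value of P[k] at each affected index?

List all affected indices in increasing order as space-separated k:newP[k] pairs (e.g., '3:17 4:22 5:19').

P[k] = A[0] + ... + A[k]
P[k] includes A[4] iff k >= 4
Affected indices: 4, 5, ..., 6; delta = -17
  P[4]: 16 + -17 = -1
  P[5]: 23 + -17 = 6
  P[6]: 30 + -17 = 13

Answer: 4:-1 5:6 6:13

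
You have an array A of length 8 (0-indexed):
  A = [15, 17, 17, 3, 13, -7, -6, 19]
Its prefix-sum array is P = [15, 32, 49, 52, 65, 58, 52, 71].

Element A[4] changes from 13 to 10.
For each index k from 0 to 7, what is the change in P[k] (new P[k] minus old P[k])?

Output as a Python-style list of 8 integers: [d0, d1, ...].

Answer: [0, 0, 0, 0, -3, -3, -3, -3]

Derivation:
Element change: A[4] 13 -> 10, delta = -3
For k < 4: P[k] unchanged, delta_P[k] = 0
For k >= 4: P[k] shifts by exactly -3
Delta array: [0, 0, 0, 0, -3, -3, -3, -3]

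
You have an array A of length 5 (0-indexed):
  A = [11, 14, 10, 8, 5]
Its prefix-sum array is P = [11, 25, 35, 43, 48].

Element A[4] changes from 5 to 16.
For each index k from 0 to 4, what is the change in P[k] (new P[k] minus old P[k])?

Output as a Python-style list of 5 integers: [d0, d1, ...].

Element change: A[4] 5 -> 16, delta = 11
For k < 4: P[k] unchanged, delta_P[k] = 0
For k >= 4: P[k] shifts by exactly 11
Delta array: [0, 0, 0, 0, 11]

Answer: [0, 0, 0, 0, 11]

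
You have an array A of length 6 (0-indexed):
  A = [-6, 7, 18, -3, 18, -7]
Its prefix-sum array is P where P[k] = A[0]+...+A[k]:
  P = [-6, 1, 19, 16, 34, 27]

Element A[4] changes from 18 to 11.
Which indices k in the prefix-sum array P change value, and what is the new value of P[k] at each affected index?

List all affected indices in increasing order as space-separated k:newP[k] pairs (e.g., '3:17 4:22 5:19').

Answer: 4:27 5:20

Derivation:
P[k] = A[0] + ... + A[k]
P[k] includes A[4] iff k >= 4
Affected indices: 4, 5, ..., 5; delta = -7
  P[4]: 34 + -7 = 27
  P[5]: 27 + -7 = 20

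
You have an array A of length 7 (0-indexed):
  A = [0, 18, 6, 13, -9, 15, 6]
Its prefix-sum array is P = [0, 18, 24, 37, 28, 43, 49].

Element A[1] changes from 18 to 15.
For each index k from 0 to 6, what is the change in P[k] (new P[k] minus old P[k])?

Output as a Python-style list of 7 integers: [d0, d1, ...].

Element change: A[1] 18 -> 15, delta = -3
For k < 1: P[k] unchanged, delta_P[k] = 0
For k >= 1: P[k] shifts by exactly -3
Delta array: [0, -3, -3, -3, -3, -3, -3]

Answer: [0, -3, -3, -3, -3, -3, -3]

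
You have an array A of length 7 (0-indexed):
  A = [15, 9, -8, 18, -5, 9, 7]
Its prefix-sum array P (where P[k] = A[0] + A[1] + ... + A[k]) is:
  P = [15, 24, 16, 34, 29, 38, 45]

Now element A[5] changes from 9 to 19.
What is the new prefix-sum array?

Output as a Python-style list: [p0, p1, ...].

Change: A[5] 9 -> 19, delta = 10
P[k] for k < 5: unchanged (A[5] not included)
P[k] for k >= 5: shift by delta = 10
  P[0] = 15 + 0 = 15
  P[1] = 24 + 0 = 24
  P[2] = 16 + 0 = 16
  P[3] = 34 + 0 = 34
  P[4] = 29 + 0 = 29
  P[5] = 38 + 10 = 48
  P[6] = 45 + 10 = 55

Answer: [15, 24, 16, 34, 29, 48, 55]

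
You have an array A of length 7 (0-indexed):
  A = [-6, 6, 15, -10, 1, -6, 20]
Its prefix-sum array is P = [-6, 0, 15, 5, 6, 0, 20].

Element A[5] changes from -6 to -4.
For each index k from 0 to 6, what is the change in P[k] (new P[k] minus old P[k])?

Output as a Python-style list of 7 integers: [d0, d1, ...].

Answer: [0, 0, 0, 0, 0, 2, 2]

Derivation:
Element change: A[5] -6 -> -4, delta = 2
For k < 5: P[k] unchanged, delta_P[k] = 0
For k >= 5: P[k] shifts by exactly 2
Delta array: [0, 0, 0, 0, 0, 2, 2]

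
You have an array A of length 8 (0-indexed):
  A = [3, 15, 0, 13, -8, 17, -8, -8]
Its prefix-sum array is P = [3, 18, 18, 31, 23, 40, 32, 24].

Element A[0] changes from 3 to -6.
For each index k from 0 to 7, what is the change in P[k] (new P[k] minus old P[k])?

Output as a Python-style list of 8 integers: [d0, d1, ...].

Element change: A[0] 3 -> -6, delta = -9
For k < 0: P[k] unchanged, delta_P[k] = 0
For k >= 0: P[k] shifts by exactly -9
Delta array: [-9, -9, -9, -9, -9, -9, -9, -9]

Answer: [-9, -9, -9, -9, -9, -9, -9, -9]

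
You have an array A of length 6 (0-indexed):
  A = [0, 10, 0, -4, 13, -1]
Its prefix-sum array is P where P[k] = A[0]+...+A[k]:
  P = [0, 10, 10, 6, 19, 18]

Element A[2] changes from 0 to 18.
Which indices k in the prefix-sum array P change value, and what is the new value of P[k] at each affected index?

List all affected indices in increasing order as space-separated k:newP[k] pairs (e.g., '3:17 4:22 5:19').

Answer: 2:28 3:24 4:37 5:36

Derivation:
P[k] = A[0] + ... + A[k]
P[k] includes A[2] iff k >= 2
Affected indices: 2, 3, ..., 5; delta = 18
  P[2]: 10 + 18 = 28
  P[3]: 6 + 18 = 24
  P[4]: 19 + 18 = 37
  P[5]: 18 + 18 = 36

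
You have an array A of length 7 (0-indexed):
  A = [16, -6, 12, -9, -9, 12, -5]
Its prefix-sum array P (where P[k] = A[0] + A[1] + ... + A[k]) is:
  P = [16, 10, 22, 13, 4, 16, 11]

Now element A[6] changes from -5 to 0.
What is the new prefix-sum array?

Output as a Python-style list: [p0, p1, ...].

Change: A[6] -5 -> 0, delta = 5
P[k] for k < 6: unchanged (A[6] not included)
P[k] for k >= 6: shift by delta = 5
  P[0] = 16 + 0 = 16
  P[1] = 10 + 0 = 10
  P[2] = 22 + 0 = 22
  P[3] = 13 + 0 = 13
  P[4] = 4 + 0 = 4
  P[5] = 16 + 0 = 16
  P[6] = 11 + 5 = 16

Answer: [16, 10, 22, 13, 4, 16, 16]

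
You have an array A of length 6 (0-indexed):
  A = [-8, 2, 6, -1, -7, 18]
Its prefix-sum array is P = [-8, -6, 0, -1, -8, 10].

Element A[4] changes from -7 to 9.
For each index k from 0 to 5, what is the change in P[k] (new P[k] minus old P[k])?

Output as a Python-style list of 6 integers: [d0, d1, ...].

Answer: [0, 0, 0, 0, 16, 16]

Derivation:
Element change: A[4] -7 -> 9, delta = 16
For k < 4: P[k] unchanged, delta_P[k] = 0
For k >= 4: P[k] shifts by exactly 16
Delta array: [0, 0, 0, 0, 16, 16]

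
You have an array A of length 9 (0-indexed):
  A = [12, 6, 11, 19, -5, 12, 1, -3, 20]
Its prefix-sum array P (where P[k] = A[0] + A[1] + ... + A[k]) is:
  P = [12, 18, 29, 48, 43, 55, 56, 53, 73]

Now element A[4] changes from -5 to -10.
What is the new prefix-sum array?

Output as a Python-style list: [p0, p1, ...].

Answer: [12, 18, 29, 48, 38, 50, 51, 48, 68]

Derivation:
Change: A[4] -5 -> -10, delta = -5
P[k] for k < 4: unchanged (A[4] not included)
P[k] for k >= 4: shift by delta = -5
  P[0] = 12 + 0 = 12
  P[1] = 18 + 0 = 18
  P[2] = 29 + 0 = 29
  P[3] = 48 + 0 = 48
  P[4] = 43 + -5 = 38
  P[5] = 55 + -5 = 50
  P[6] = 56 + -5 = 51
  P[7] = 53 + -5 = 48
  P[8] = 73 + -5 = 68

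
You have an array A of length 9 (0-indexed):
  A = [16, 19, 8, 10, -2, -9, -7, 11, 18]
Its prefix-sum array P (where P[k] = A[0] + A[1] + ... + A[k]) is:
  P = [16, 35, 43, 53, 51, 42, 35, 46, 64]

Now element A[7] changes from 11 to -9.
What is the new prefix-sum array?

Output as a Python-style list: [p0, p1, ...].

Change: A[7] 11 -> -9, delta = -20
P[k] for k < 7: unchanged (A[7] not included)
P[k] for k >= 7: shift by delta = -20
  P[0] = 16 + 0 = 16
  P[1] = 35 + 0 = 35
  P[2] = 43 + 0 = 43
  P[3] = 53 + 0 = 53
  P[4] = 51 + 0 = 51
  P[5] = 42 + 0 = 42
  P[6] = 35 + 0 = 35
  P[7] = 46 + -20 = 26
  P[8] = 64 + -20 = 44

Answer: [16, 35, 43, 53, 51, 42, 35, 26, 44]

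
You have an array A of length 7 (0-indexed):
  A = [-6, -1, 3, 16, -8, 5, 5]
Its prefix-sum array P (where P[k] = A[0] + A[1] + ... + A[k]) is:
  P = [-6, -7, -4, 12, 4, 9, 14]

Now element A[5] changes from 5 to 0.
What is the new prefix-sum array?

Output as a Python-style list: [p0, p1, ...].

Change: A[5] 5 -> 0, delta = -5
P[k] for k < 5: unchanged (A[5] not included)
P[k] for k >= 5: shift by delta = -5
  P[0] = -6 + 0 = -6
  P[1] = -7 + 0 = -7
  P[2] = -4 + 0 = -4
  P[3] = 12 + 0 = 12
  P[4] = 4 + 0 = 4
  P[5] = 9 + -5 = 4
  P[6] = 14 + -5 = 9

Answer: [-6, -7, -4, 12, 4, 4, 9]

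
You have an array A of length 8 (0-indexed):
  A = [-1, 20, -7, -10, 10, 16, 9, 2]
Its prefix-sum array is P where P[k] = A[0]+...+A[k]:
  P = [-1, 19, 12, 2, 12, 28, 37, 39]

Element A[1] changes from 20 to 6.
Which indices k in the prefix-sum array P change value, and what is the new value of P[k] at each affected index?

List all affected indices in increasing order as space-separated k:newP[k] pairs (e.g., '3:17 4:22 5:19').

P[k] = A[0] + ... + A[k]
P[k] includes A[1] iff k >= 1
Affected indices: 1, 2, ..., 7; delta = -14
  P[1]: 19 + -14 = 5
  P[2]: 12 + -14 = -2
  P[3]: 2 + -14 = -12
  P[4]: 12 + -14 = -2
  P[5]: 28 + -14 = 14
  P[6]: 37 + -14 = 23
  P[7]: 39 + -14 = 25

Answer: 1:5 2:-2 3:-12 4:-2 5:14 6:23 7:25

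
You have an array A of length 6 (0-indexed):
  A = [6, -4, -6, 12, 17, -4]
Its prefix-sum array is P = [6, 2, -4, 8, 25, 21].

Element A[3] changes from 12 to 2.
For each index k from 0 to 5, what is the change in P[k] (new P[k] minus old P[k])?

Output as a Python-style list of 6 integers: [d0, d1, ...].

Answer: [0, 0, 0, -10, -10, -10]

Derivation:
Element change: A[3] 12 -> 2, delta = -10
For k < 3: P[k] unchanged, delta_P[k] = 0
For k >= 3: P[k] shifts by exactly -10
Delta array: [0, 0, 0, -10, -10, -10]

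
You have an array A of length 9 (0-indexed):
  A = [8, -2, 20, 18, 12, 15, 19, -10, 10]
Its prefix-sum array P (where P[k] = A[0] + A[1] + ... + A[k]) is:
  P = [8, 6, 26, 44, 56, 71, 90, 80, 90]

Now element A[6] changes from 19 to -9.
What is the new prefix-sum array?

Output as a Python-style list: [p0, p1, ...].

Change: A[6] 19 -> -9, delta = -28
P[k] for k < 6: unchanged (A[6] not included)
P[k] for k >= 6: shift by delta = -28
  P[0] = 8 + 0 = 8
  P[1] = 6 + 0 = 6
  P[2] = 26 + 0 = 26
  P[3] = 44 + 0 = 44
  P[4] = 56 + 0 = 56
  P[5] = 71 + 0 = 71
  P[6] = 90 + -28 = 62
  P[7] = 80 + -28 = 52
  P[8] = 90 + -28 = 62

Answer: [8, 6, 26, 44, 56, 71, 62, 52, 62]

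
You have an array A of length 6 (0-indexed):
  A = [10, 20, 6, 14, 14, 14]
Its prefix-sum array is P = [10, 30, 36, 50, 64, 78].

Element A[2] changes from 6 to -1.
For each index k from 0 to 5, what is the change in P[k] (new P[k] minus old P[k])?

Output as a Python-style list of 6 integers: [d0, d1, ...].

Element change: A[2] 6 -> -1, delta = -7
For k < 2: P[k] unchanged, delta_P[k] = 0
For k >= 2: P[k] shifts by exactly -7
Delta array: [0, 0, -7, -7, -7, -7]

Answer: [0, 0, -7, -7, -7, -7]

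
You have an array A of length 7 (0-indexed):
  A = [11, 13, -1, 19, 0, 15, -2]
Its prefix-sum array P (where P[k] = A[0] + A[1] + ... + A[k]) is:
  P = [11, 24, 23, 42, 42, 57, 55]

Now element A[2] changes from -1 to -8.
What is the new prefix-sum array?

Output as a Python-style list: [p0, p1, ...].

Change: A[2] -1 -> -8, delta = -7
P[k] for k < 2: unchanged (A[2] not included)
P[k] for k >= 2: shift by delta = -7
  P[0] = 11 + 0 = 11
  P[1] = 24 + 0 = 24
  P[2] = 23 + -7 = 16
  P[3] = 42 + -7 = 35
  P[4] = 42 + -7 = 35
  P[5] = 57 + -7 = 50
  P[6] = 55 + -7 = 48

Answer: [11, 24, 16, 35, 35, 50, 48]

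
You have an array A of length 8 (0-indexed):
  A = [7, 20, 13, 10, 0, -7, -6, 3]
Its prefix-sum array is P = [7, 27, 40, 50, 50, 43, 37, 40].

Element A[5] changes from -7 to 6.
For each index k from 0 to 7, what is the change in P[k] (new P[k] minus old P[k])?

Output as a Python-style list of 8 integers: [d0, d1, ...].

Element change: A[5] -7 -> 6, delta = 13
For k < 5: P[k] unchanged, delta_P[k] = 0
For k >= 5: P[k] shifts by exactly 13
Delta array: [0, 0, 0, 0, 0, 13, 13, 13]

Answer: [0, 0, 0, 0, 0, 13, 13, 13]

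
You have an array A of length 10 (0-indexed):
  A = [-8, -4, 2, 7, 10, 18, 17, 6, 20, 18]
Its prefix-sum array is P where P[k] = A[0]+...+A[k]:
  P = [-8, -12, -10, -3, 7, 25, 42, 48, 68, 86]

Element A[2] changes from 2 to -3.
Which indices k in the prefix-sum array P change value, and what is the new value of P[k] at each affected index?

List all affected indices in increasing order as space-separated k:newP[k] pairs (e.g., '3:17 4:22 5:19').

P[k] = A[0] + ... + A[k]
P[k] includes A[2] iff k >= 2
Affected indices: 2, 3, ..., 9; delta = -5
  P[2]: -10 + -5 = -15
  P[3]: -3 + -5 = -8
  P[4]: 7 + -5 = 2
  P[5]: 25 + -5 = 20
  P[6]: 42 + -5 = 37
  P[7]: 48 + -5 = 43
  P[8]: 68 + -5 = 63
  P[9]: 86 + -5 = 81

Answer: 2:-15 3:-8 4:2 5:20 6:37 7:43 8:63 9:81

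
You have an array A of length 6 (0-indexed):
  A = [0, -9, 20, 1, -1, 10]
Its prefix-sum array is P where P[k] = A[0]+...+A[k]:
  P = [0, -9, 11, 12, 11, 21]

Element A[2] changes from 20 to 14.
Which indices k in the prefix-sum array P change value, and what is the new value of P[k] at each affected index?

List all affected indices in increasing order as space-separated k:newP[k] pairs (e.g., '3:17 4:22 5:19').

Answer: 2:5 3:6 4:5 5:15

Derivation:
P[k] = A[0] + ... + A[k]
P[k] includes A[2] iff k >= 2
Affected indices: 2, 3, ..., 5; delta = -6
  P[2]: 11 + -6 = 5
  P[3]: 12 + -6 = 6
  P[4]: 11 + -6 = 5
  P[5]: 21 + -6 = 15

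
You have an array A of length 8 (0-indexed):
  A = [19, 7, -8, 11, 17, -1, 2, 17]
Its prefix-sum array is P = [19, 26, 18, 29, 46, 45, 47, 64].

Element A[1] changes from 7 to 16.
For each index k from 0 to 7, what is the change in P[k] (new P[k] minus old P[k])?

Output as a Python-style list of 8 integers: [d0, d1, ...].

Element change: A[1] 7 -> 16, delta = 9
For k < 1: P[k] unchanged, delta_P[k] = 0
For k >= 1: P[k] shifts by exactly 9
Delta array: [0, 9, 9, 9, 9, 9, 9, 9]

Answer: [0, 9, 9, 9, 9, 9, 9, 9]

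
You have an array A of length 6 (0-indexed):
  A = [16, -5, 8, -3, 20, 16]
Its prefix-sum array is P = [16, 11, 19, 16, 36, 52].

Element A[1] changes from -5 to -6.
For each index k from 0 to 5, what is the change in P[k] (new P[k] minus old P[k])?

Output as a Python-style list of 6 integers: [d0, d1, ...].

Element change: A[1] -5 -> -6, delta = -1
For k < 1: P[k] unchanged, delta_P[k] = 0
For k >= 1: P[k] shifts by exactly -1
Delta array: [0, -1, -1, -1, -1, -1]

Answer: [0, -1, -1, -1, -1, -1]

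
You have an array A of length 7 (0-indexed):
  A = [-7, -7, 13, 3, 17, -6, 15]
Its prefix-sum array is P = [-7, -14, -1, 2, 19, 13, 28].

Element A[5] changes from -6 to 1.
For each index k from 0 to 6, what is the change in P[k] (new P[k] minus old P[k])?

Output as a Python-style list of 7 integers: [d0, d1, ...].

Answer: [0, 0, 0, 0, 0, 7, 7]

Derivation:
Element change: A[5] -6 -> 1, delta = 7
For k < 5: P[k] unchanged, delta_P[k] = 0
For k >= 5: P[k] shifts by exactly 7
Delta array: [0, 0, 0, 0, 0, 7, 7]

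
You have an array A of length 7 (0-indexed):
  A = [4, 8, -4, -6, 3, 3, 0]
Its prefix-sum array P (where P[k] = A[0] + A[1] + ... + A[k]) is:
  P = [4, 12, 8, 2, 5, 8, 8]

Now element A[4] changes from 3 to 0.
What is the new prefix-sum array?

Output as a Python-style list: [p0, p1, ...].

Change: A[4] 3 -> 0, delta = -3
P[k] for k < 4: unchanged (A[4] not included)
P[k] for k >= 4: shift by delta = -3
  P[0] = 4 + 0 = 4
  P[1] = 12 + 0 = 12
  P[2] = 8 + 0 = 8
  P[3] = 2 + 0 = 2
  P[4] = 5 + -3 = 2
  P[5] = 8 + -3 = 5
  P[6] = 8 + -3 = 5

Answer: [4, 12, 8, 2, 2, 5, 5]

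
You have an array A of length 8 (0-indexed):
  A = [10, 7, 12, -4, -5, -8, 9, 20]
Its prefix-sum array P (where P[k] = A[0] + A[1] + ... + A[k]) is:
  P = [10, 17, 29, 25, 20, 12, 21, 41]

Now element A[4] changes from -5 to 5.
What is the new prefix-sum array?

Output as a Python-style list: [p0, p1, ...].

Answer: [10, 17, 29, 25, 30, 22, 31, 51]

Derivation:
Change: A[4] -5 -> 5, delta = 10
P[k] for k < 4: unchanged (A[4] not included)
P[k] for k >= 4: shift by delta = 10
  P[0] = 10 + 0 = 10
  P[1] = 17 + 0 = 17
  P[2] = 29 + 0 = 29
  P[3] = 25 + 0 = 25
  P[4] = 20 + 10 = 30
  P[5] = 12 + 10 = 22
  P[6] = 21 + 10 = 31
  P[7] = 41 + 10 = 51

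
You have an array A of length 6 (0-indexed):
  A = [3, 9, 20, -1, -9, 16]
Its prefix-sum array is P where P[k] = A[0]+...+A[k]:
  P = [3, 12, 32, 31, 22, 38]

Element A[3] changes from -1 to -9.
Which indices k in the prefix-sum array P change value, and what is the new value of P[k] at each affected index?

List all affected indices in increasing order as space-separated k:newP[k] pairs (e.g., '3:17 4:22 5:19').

Answer: 3:23 4:14 5:30

Derivation:
P[k] = A[0] + ... + A[k]
P[k] includes A[3] iff k >= 3
Affected indices: 3, 4, ..., 5; delta = -8
  P[3]: 31 + -8 = 23
  P[4]: 22 + -8 = 14
  P[5]: 38 + -8 = 30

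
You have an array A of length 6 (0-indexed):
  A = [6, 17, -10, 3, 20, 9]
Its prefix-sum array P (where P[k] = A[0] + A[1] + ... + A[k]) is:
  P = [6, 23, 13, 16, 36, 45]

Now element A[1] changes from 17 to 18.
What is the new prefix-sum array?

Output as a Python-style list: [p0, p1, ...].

Change: A[1] 17 -> 18, delta = 1
P[k] for k < 1: unchanged (A[1] not included)
P[k] for k >= 1: shift by delta = 1
  P[0] = 6 + 0 = 6
  P[1] = 23 + 1 = 24
  P[2] = 13 + 1 = 14
  P[3] = 16 + 1 = 17
  P[4] = 36 + 1 = 37
  P[5] = 45 + 1 = 46

Answer: [6, 24, 14, 17, 37, 46]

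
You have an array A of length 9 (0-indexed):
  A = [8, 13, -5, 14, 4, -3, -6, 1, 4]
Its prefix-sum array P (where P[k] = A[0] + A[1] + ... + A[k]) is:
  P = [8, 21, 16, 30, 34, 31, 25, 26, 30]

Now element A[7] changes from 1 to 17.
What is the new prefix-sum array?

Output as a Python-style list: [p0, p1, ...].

Change: A[7] 1 -> 17, delta = 16
P[k] for k < 7: unchanged (A[7] not included)
P[k] for k >= 7: shift by delta = 16
  P[0] = 8 + 0 = 8
  P[1] = 21 + 0 = 21
  P[2] = 16 + 0 = 16
  P[3] = 30 + 0 = 30
  P[4] = 34 + 0 = 34
  P[5] = 31 + 0 = 31
  P[6] = 25 + 0 = 25
  P[7] = 26 + 16 = 42
  P[8] = 30 + 16 = 46

Answer: [8, 21, 16, 30, 34, 31, 25, 42, 46]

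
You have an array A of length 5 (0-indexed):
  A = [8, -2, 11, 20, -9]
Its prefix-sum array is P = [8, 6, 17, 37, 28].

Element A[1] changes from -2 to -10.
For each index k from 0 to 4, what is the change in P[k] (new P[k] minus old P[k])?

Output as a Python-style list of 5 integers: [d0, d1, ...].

Answer: [0, -8, -8, -8, -8]

Derivation:
Element change: A[1] -2 -> -10, delta = -8
For k < 1: P[k] unchanged, delta_P[k] = 0
For k >= 1: P[k] shifts by exactly -8
Delta array: [0, -8, -8, -8, -8]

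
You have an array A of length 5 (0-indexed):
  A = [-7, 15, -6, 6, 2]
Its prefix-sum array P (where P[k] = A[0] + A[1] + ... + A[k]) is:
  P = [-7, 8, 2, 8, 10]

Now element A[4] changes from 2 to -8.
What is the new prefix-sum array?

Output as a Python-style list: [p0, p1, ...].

Change: A[4] 2 -> -8, delta = -10
P[k] for k < 4: unchanged (A[4] not included)
P[k] for k >= 4: shift by delta = -10
  P[0] = -7 + 0 = -7
  P[1] = 8 + 0 = 8
  P[2] = 2 + 0 = 2
  P[3] = 8 + 0 = 8
  P[4] = 10 + -10 = 0

Answer: [-7, 8, 2, 8, 0]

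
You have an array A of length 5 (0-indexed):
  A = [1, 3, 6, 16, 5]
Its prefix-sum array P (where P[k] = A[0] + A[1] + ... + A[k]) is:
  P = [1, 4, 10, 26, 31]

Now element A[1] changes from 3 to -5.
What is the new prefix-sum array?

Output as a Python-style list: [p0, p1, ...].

Change: A[1] 3 -> -5, delta = -8
P[k] for k < 1: unchanged (A[1] not included)
P[k] for k >= 1: shift by delta = -8
  P[0] = 1 + 0 = 1
  P[1] = 4 + -8 = -4
  P[2] = 10 + -8 = 2
  P[3] = 26 + -8 = 18
  P[4] = 31 + -8 = 23

Answer: [1, -4, 2, 18, 23]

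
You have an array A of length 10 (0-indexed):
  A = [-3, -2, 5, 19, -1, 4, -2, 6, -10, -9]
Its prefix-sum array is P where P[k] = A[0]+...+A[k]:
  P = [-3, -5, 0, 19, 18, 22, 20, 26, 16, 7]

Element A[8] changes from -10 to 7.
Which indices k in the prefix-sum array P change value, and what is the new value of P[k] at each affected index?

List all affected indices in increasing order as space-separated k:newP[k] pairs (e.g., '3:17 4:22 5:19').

Answer: 8:33 9:24

Derivation:
P[k] = A[0] + ... + A[k]
P[k] includes A[8] iff k >= 8
Affected indices: 8, 9, ..., 9; delta = 17
  P[8]: 16 + 17 = 33
  P[9]: 7 + 17 = 24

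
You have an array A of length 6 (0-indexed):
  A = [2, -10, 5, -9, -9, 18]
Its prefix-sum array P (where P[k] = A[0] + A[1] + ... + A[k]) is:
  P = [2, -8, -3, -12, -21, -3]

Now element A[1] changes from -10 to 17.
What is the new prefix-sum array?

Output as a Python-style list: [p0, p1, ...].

Change: A[1] -10 -> 17, delta = 27
P[k] for k < 1: unchanged (A[1] not included)
P[k] for k >= 1: shift by delta = 27
  P[0] = 2 + 0 = 2
  P[1] = -8 + 27 = 19
  P[2] = -3 + 27 = 24
  P[3] = -12 + 27 = 15
  P[4] = -21 + 27 = 6
  P[5] = -3 + 27 = 24

Answer: [2, 19, 24, 15, 6, 24]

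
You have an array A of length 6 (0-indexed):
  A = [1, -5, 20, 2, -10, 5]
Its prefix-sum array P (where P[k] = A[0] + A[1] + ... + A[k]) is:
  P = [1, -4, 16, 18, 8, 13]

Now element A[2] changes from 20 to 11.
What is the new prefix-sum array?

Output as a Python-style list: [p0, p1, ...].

Answer: [1, -4, 7, 9, -1, 4]

Derivation:
Change: A[2] 20 -> 11, delta = -9
P[k] for k < 2: unchanged (A[2] not included)
P[k] for k >= 2: shift by delta = -9
  P[0] = 1 + 0 = 1
  P[1] = -4 + 0 = -4
  P[2] = 16 + -9 = 7
  P[3] = 18 + -9 = 9
  P[4] = 8 + -9 = -1
  P[5] = 13 + -9 = 4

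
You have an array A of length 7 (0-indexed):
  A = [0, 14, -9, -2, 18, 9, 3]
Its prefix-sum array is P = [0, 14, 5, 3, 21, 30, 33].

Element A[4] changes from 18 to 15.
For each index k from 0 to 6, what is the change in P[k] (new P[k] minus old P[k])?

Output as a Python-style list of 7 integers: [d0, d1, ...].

Element change: A[4] 18 -> 15, delta = -3
For k < 4: P[k] unchanged, delta_P[k] = 0
For k >= 4: P[k] shifts by exactly -3
Delta array: [0, 0, 0, 0, -3, -3, -3]

Answer: [0, 0, 0, 0, -3, -3, -3]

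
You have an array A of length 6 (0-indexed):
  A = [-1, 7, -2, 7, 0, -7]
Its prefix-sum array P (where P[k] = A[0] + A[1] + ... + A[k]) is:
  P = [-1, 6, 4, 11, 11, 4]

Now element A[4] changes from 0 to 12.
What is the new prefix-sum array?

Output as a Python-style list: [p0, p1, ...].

Change: A[4] 0 -> 12, delta = 12
P[k] for k < 4: unchanged (A[4] not included)
P[k] for k >= 4: shift by delta = 12
  P[0] = -1 + 0 = -1
  P[1] = 6 + 0 = 6
  P[2] = 4 + 0 = 4
  P[3] = 11 + 0 = 11
  P[4] = 11 + 12 = 23
  P[5] = 4 + 12 = 16

Answer: [-1, 6, 4, 11, 23, 16]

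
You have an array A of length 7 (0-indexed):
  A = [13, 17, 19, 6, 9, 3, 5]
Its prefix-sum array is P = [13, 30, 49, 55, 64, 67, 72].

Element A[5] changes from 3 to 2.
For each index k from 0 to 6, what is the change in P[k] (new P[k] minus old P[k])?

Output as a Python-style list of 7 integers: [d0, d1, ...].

Element change: A[5] 3 -> 2, delta = -1
For k < 5: P[k] unchanged, delta_P[k] = 0
For k >= 5: P[k] shifts by exactly -1
Delta array: [0, 0, 0, 0, 0, -1, -1]

Answer: [0, 0, 0, 0, 0, -1, -1]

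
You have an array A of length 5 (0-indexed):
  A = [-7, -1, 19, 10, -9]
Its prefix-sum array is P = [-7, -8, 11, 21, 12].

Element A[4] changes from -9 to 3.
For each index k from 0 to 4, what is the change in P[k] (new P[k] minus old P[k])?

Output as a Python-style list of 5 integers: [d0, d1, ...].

Element change: A[4] -9 -> 3, delta = 12
For k < 4: P[k] unchanged, delta_P[k] = 0
For k >= 4: P[k] shifts by exactly 12
Delta array: [0, 0, 0, 0, 12]

Answer: [0, 0, 0, 0, 12]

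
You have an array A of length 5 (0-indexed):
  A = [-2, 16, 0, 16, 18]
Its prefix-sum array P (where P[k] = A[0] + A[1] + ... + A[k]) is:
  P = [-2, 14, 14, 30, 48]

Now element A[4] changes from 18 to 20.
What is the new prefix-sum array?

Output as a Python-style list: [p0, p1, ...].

Answer: [-2, 14, 14, 30, 50]

Derivation:
Change: A[4] 18 -> 20, delta = 2
P[k] for k < 4: unchanged (A[4] not included)
P[k] for k >= 4: shift by delta = 2
  P[0] = -2 + 0 = -2
  P[1] = 14 + 0 = 14
  P[2] = 14 + 0 = 14
  P[3] = 30 + 0 = 30
  P[4] = 48 + 2 = 50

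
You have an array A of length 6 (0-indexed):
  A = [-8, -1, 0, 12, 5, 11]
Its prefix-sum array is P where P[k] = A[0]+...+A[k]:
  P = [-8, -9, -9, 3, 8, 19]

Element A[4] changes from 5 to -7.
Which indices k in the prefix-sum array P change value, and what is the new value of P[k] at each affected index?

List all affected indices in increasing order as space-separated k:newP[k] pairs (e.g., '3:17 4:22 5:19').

P[k] = A[0] + ... + A[k]
P[k] includes A[4] iff k >= 4
Affected indices: 4, 5, ..., 5; delta = -12
  P[4]: 8 + -12 = -4
  P[5]: 19 + -12 = 7

Answer: 4:-4 5:7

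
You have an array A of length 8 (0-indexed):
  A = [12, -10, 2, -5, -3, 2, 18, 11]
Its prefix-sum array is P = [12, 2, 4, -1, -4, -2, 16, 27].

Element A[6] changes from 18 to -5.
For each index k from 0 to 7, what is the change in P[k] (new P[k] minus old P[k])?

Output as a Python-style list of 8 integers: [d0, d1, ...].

Answer: [0, 0, 0, 0, 0, 0, -23, -23]

Derivation:
Element change: A[6] 18 -> -5, delta = -23
For k < 6: P[k] unchanged, delta_P[k] = 0
For k >= 6: P[k] shifts by exactly -23
Delta array: [0, 0, 0, 0, 0, 0, -23, -23]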